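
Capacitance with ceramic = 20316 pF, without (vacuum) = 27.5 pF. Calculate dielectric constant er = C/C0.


er = 20316 / 27.5 = 738.76

738.76


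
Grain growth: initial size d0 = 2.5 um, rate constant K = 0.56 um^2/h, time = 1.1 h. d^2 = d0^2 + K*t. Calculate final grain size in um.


d^2 = 2.5^2 + 0.56*1.1 = 6.866
d = sqrt(6.866) = 2.62 um

2.62


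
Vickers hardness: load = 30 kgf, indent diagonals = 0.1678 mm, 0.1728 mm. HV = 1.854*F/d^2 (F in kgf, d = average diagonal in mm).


d_avg = (0.1678+0.1728)/2 = 0.1703 mm
HV = 1.854*30/0.1703^2 = 1918

1918


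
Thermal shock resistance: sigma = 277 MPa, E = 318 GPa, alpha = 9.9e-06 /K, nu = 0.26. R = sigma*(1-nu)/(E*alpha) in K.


R = 277*(1-0.26)/(318*1000*9.9e-06) = 65 K

65


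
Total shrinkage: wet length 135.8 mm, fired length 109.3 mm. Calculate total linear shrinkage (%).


TS = (135.8 - 109.3) / 135.8 * 100 = 19.51%

19.51


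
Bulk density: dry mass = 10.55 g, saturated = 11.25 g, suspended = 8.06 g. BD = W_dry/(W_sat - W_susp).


BD = 10.55 / (11.25 - 8.06) = 10.55 / 3.19 = 3.307 g/cm^3

3.307


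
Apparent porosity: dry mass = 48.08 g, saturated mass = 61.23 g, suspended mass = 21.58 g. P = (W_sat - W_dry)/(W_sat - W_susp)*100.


P = (61.23 - 48.08) / (61.23 - 21.58) * 100 = 13.15 / 39.65 * 100 = 33.2%

33.2


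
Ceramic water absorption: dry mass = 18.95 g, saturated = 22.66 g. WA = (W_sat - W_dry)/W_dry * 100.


WA = (22.66 - 18.95) / 18.95 * 100 = 19.58%

19.58


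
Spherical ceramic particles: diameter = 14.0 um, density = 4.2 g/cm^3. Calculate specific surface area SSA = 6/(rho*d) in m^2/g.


SSA = 6 / (4.2 * 14.0) = 0.102 m^2/g

0.102


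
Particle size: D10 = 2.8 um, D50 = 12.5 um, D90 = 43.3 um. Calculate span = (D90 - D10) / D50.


Span = (43.3 - 2.8) / 12.5 = 40.5 / 12.5 = 3.24

3.24


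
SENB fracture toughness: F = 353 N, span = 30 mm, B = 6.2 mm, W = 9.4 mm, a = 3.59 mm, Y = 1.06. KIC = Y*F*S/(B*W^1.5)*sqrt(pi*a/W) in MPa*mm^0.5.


KIC = 1.06*353*30/(6.2*9.4^1.5)*sqrt(pi*3.59/9.4) = 68.81

68.81


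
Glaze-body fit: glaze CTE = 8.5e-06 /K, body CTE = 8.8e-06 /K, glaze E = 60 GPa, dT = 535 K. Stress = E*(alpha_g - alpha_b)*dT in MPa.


Stress = 60*1000*(8.5e-06 - 8.8e-06)*535 = -9.6 MPa

-9.6


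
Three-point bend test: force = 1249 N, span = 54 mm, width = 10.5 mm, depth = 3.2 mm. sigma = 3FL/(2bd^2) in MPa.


sigma = 3*1249*54/(2*10.5*3.2^2) = 940.9 MPa

940.9


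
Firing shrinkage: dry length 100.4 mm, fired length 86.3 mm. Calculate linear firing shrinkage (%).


FS = (100.4 - 86.3) / 100.4 * 100 = 14.04%

14.04


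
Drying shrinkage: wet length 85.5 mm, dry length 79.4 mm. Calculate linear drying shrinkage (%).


DS = (85.5 - 79.4) / 85.5 * 100 = 7.13%

7.13


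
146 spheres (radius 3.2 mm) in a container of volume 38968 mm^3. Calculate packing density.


V_sphere = 4/3*pi*3.2^3 = 137.2583 mm^3
Total V = 146*137.2583 = 20039.7118 mm^3
PD = 20039.7118 / 38968 = 0.514

0.514


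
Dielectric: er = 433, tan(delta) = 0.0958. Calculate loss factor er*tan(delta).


Loss = 433 * 0.0958 = 41.481

41.481


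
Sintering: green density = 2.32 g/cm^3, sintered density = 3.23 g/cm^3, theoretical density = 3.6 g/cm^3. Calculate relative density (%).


Relative = 3.23 / 3.6 * 100 = 89.7%

89.7


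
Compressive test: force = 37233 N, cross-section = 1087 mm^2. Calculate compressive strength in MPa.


CS = 37233 / 1087 = 34.3 MPa

34.3


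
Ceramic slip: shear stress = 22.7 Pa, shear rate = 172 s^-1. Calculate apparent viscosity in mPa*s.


eta = tau/gamma * 1000 = 22.7/172 * 1000 = 132.0 mPa*s

132.0


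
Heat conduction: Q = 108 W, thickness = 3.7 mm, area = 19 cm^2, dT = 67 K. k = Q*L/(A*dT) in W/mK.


k = 108*3.7/1000/(19/10000*67) = 3.14 W/mK

3.14


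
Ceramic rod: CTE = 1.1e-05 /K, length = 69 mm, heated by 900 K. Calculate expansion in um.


dL = 1.1e-05 * 69 * 900 * 1000 = 683.1 um

683.1


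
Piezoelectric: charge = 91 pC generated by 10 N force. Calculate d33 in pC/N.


d33 = 91 / 10 = 9.1 pC/N

9.1


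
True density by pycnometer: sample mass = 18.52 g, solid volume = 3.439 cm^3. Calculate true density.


TD = 18.52 / 3.439 = 5.385 g/cm^3

5.385


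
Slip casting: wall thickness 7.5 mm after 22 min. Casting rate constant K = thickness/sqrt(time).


K = 7.5 / sqrt(22) = 7.5 / 4.6904 = 1.599 mm/min^0.5

1.599


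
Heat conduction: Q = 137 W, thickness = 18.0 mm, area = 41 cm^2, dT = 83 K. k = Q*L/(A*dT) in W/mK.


k = 137*18.0/1000/(41/10000*83) = 7.25 W/mK

7.25


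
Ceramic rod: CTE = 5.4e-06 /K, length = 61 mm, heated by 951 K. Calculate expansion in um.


dL = 5.4e-06 * 61 * 951 * 1000 = 313.259 um

313.259


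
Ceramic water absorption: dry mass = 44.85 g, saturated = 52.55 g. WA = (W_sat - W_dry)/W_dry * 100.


WA = (52.55 - 44.85) / 44.85 * 100 = 17.17%

17.17


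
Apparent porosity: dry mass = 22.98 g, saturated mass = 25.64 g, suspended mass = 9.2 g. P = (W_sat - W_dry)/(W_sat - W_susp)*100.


P = (25.64 - 22.98) / (25.64 - 9.2) * 100 = 2.66 / 16.44 * 100 = 16.2%

16.2


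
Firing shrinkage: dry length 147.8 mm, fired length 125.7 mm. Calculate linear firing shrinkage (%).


FS = (147.8 - 125.7) / 147.8 * 100 = 14.95%

14.95


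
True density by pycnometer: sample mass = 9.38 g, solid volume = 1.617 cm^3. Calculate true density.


TD = 9.38 / 1.617 = 5.801 g/cm^3

5.801


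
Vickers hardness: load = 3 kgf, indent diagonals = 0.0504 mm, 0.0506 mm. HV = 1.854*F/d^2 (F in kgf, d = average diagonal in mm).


d_avg = (0.0504+0.0506)/2 = 0.0505 mm
HV = 1.854*3/0.0505^2 = 2181

2181


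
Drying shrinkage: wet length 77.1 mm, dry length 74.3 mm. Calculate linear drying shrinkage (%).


DS = (77.1 - 74.3) / 77.1 * 100 = 3.63%

3.63


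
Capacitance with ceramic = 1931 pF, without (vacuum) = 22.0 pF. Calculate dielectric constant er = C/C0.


er = 1931 / 22.0 = 87.77

87.77


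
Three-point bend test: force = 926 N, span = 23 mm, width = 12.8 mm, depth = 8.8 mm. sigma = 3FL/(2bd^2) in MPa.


sigma = 3*926*23/(2*12.8*8.8^2) = 32.2 MPa

32.2


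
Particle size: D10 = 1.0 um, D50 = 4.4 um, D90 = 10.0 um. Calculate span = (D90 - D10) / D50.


Span = (10.0 - 1.0) / 4.4 = 9.0 / 4.4 = 2.045

2.045


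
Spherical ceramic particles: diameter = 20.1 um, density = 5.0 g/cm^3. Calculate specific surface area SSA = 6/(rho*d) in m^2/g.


SSA = 6 / (5.0 * 20.1) = 0.06 m^2/g

0.06


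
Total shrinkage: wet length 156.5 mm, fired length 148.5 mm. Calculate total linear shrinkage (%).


TS = (156.5 - 148.5) / 156.5 * 100 = 5.11%

5.11


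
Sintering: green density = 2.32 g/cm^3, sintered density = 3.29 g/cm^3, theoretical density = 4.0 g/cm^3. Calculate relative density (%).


Relative = 3.29 / 4.0 * 100 = 82.3%

82.3


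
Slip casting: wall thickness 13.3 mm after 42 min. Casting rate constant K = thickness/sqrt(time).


K = 13.3 / sqrt(42) = 13.3 / 6.4807 = 2.052 mm/min^0.5

2.052


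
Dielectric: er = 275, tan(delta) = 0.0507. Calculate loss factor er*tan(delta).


Loss = 275 * 0.0507 = 13.943

13.943


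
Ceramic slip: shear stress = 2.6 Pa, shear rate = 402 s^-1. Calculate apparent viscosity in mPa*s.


eta = tau/gamma * 1000 = 2.6/402 * 1000 = 6.5 mPa*s

6.5


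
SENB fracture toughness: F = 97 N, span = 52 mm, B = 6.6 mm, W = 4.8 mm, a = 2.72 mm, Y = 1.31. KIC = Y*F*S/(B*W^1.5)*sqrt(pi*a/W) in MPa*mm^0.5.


KIC = 1.31*97*52/(6.6*4.8^1.5)*sqrt(pi*2.72/4.8) = 127.02

127.02


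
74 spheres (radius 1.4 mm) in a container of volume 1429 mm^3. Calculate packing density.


V_sphere = 4/3*pi*1.4^3 = 11.494 mm^3
Total V = 74*11.494 = 850.556 mm^3
PD = 850.556 / 1429 = 0.595

0.595


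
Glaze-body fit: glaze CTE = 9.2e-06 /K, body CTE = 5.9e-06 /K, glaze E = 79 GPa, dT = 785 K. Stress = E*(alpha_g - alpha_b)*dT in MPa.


Stress = 79*1000*(9.2e-06 - 5.9e-06)*785 = 204.6 MPa

204.6


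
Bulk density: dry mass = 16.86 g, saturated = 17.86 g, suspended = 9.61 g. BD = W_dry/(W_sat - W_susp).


BD = 16.86 / (17.86 - 9.61) = 16.86 / 8.25 = 2.044 g/cm^3

2.044


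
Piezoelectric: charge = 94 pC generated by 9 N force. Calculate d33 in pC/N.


d33 = 94 / 9 = 10.4 pC/N

10.4


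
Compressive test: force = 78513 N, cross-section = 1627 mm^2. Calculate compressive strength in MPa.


CS = 78513 / 1627 = 48.3 MPa

48.3


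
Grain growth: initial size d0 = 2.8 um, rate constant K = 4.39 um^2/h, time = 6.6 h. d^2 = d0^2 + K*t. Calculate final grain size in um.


d^2 = 2.8^2 + 4.39*6.6 = 36.814
d = sqrt(36.814) = 6.07 um

6.07


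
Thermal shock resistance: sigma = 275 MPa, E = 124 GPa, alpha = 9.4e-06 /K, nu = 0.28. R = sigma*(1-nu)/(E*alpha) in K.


R = 275*(1-0.28)/(124*1000*9.4e-06) = 170 K

170


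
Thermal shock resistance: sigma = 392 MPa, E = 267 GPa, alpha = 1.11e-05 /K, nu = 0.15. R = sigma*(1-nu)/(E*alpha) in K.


R = 392*(1-0.15)/(267*1000*1.11e-05) = 112 K

112


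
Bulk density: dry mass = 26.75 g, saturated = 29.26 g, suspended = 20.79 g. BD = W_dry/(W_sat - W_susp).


BD = 26.75 / (29.26 - 20.79) = 26.75 / 8.47 = 3.158 g/cm^3

3.158


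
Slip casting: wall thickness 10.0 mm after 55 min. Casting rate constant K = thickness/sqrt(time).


K = 10.0 / sqrt(55) = 10.0 / 7.4162 = 1.348 mm/min^0.5

1.348


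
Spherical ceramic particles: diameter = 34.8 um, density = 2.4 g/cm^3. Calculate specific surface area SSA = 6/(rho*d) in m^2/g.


SSA = 6 / (2.4 * 34.8) = 0.072 m^2/g

0.072


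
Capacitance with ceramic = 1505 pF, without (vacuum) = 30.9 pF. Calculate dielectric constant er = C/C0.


er = 1505 / 30.9 = 48.71

48.71


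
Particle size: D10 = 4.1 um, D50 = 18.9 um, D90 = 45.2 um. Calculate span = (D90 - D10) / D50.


Span = (45.2 - 4.1) / 18.9 = 41.1 / 18.9 = 2.175

2.175


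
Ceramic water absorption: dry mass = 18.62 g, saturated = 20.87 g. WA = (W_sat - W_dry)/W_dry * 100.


WA = (20.87 - 18.62) / 18.62 * 100 = 12.08%

12.08


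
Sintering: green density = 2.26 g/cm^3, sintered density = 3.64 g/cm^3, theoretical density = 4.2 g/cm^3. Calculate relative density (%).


Relative = 3.64 / 4.2 * 100 = 86.7%

86.7


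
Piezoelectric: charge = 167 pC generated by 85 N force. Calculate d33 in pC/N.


d33 = 167 / 85 = 2.0 pC/N

2.0


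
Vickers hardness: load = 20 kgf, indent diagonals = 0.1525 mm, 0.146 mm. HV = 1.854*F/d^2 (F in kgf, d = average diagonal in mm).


d_avg = (0.1525+0.146)/2 = 0.14925 mm
HV = 1.854*20/0.14925^2 = 1665

1665


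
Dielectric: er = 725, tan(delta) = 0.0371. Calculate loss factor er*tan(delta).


Loss = 725 * 0.0371 = 26.898

26.898


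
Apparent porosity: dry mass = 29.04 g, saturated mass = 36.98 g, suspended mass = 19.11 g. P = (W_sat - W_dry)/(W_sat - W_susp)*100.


P = (36.98 - 29.04) / (36.98 - 19.11) * 100 = 7.94 / 17.87 * 100 = 44.4%

44.4


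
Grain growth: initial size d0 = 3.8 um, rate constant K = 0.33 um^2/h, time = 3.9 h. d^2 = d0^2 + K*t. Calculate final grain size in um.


d^2 = 3.8^2 + 0.33*3.9 = 15.727
d = sqrt(15.727) = 3.97 um

3.97


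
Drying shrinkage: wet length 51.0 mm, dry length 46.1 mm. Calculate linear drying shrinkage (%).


DS = (51.0 - 46.1) / 51.0 * 100 = 9.61%

9.61


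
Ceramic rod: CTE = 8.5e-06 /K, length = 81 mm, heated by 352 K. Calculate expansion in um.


dL = 8.5e-06 * 81 * 352 * 1000 = 242.352 um

242.352


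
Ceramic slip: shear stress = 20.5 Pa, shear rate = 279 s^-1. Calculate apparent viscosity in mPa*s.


eta = tau/gamma * 1000 = 20.5/279 * 1000 = 73.5 mPa*s

73.5


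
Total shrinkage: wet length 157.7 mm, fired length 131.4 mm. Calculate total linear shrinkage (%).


TS = (157.7 - 131.4) / 157.7 * 100 = 16.68%

16.68


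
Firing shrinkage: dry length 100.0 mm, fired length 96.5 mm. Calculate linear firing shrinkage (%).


FS = (100.0 - 96.5) / 100.0 * 100 = 3.5%

3.5


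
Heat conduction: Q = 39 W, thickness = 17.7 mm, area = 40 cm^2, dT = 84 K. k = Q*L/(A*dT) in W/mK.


k = 39*17.7/1000/(40/10000*84) = 2.05 W/mK

2.05


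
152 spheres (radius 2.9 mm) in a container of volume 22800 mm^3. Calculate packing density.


V_sphere = 4/3*pi*2.9^3 = 102.1604 mm^3
Total V = 152*102.1604 = 15528.3808 mm^3
PD = 15528.3808 / 22800 = 0.681

0.681


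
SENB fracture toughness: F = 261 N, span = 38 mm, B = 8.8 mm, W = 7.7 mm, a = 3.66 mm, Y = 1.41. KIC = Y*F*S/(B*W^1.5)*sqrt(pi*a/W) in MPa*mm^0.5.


KIC = 1.41*261*38/(8.8*7.7^1.5)*sqrt(pi*3.66/7.7) = 90.89

90.89


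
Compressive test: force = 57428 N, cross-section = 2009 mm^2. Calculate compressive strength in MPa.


CS = 57428 / 2009 = 28.6 MPa

28.6


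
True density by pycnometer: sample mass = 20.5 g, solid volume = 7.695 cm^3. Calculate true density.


TD = 20.5 / 7.695 = 2.664 g/cm^3

2.664


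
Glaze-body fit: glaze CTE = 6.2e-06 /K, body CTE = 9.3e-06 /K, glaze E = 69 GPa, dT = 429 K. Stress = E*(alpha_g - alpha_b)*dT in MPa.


Stress = 69*1000*(6.2e-06 - 9.3e-06)*429 = -91.8 MPa

-91.8


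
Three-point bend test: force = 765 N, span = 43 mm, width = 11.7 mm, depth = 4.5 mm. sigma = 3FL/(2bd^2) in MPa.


sigma = 3*765*43/(2*11.7*4.5^2) = 208.3 MPa

208.3


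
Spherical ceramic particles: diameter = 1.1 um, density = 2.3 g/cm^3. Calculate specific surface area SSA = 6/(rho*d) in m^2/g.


SSA = 6 / (2.3 * 1.1) = 2.372 m^2/g

2.372


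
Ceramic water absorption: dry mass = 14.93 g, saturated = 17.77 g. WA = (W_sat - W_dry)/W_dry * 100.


WA = (17.77 - 14.93) / 14.93 * 100 = 19.02%

19.02


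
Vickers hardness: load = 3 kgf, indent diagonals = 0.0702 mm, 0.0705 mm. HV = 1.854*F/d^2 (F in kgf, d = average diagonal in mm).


d_avg = (0.0702+0.0705)/2 = 0.07035 mm
HV = 1.854*3/0.07035^2 = 1124

1124


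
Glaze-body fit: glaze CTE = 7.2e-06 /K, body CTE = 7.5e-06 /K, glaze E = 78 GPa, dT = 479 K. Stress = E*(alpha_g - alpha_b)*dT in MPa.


Stress = 78*1000*(7.2e-06 - 7.5e-06)*479 = -11.2 MPa

-11.2


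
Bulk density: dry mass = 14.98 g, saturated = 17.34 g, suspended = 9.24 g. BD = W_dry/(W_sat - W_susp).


BD = 14.98 / (17.34 - 9.24) = 14.98 / 8.1 = 1.849 g/cm^3

1.849


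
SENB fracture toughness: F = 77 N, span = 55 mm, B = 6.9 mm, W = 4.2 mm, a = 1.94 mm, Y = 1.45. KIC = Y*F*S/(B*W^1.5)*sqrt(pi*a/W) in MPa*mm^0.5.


KIC = 1.45*77*55/(6.9*4.2^1.5)*sqrt(pi*1.94/4.2) = 124.55

124.55


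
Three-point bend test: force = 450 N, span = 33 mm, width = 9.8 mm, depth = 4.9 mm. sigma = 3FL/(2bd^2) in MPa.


sigma = 3*450*33/(2*9.8*4.9^2) = 94.7 MPa

94.7


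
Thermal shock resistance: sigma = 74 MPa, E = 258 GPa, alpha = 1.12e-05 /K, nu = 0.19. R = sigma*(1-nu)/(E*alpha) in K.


R = 74*(1-0.19)/(258*1000*1.12e-05) = 21 K

21


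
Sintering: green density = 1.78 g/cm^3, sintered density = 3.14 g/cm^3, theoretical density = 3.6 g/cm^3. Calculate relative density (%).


Relative = 3.14 / 3.6 * 100 = 87.2%

87.2


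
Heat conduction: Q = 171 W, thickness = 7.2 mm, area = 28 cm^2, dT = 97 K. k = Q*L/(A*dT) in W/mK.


k = 171*7.2/1000/(28/10000*97) = 4.53 W/mK

4.53


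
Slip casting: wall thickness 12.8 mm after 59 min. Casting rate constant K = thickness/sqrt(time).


K = 12.8 / sqrt(59) = 12.8 / 7.6811 = 1.666 mm/min^0.5

1.666


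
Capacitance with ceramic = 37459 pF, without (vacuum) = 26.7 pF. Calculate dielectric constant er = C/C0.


er = 37459 / 26.7 = 1402.96

1402.96


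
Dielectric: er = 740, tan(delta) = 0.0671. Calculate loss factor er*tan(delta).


Loss = 740 * 0.0671 = 49.654

49.654


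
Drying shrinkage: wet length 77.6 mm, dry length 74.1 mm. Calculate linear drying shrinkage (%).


DS = (77.6 - 74.1) / 77.6 * 100 = 4.51%

4.51


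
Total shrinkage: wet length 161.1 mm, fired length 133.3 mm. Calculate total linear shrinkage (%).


TS = (161.1 - 133.3) / 161.1 * 100 = 17.26%

17.26


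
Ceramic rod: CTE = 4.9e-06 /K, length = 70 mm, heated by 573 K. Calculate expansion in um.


dL = 4.9e-06 * 70 * 573 * 1000 = 196.539 um

196.539


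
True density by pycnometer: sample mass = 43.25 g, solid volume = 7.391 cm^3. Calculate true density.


TD = 43.25 / 7.391 = 5.852 g/cm^3

5.852


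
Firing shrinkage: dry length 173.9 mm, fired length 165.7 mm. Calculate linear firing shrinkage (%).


FS = (173.9 - 165.7) / 173.9 * 100 = 4.72%

4.72


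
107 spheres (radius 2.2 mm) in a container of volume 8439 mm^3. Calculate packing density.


V_sphere = 4/3*pi*2.2^3 = 44.6022 mm^3
Total V = 107*44.6022 = 4772.4354 mm^3
PD = 4772.4354 / 8439 = 0.566

0.566


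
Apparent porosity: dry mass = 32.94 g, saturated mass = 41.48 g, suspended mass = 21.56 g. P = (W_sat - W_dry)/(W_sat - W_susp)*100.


P = (41.48 - 32.94) / (41.48 - 21.56) * 100 = 8.54 / 19.92 * 100 = 42.9%

42.9


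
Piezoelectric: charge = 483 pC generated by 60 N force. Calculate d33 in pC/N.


d33 = 483 / 60 = 8.1 pC/N

8.1


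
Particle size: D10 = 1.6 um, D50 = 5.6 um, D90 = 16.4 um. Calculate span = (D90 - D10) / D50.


Span = (16.4 - 1.6) / 5.6 = 14.8 / 5.6 = 2.643

2.643


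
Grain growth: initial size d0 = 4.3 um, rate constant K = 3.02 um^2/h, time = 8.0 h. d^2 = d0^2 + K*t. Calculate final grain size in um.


d^2 = 4.3^2 + 3.02*8.0 = 42.65
d = sqrt(42.65) = 6.53 um

6.53


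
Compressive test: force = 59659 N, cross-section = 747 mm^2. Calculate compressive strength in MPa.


CS = 59659 / 747 = 79.9 MPa

79.9


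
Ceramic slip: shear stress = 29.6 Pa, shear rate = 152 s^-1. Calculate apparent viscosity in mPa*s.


eta = tau/gamma * 1000 = 29.6/152 * 1000 = 194.7 mPa*s

194.7


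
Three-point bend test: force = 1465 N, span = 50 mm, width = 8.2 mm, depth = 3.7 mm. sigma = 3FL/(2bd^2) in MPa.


sigma = 3*1465*50/(2*8.2*3.7^2) = 978.8 MPa

978.8


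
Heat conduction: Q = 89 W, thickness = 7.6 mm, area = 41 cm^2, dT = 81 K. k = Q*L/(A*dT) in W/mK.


k = 89*7.6/1000/(41/10000*81) = 2.04 W/mK

2.04


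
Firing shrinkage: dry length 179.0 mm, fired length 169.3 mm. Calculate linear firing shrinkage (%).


FS = (179.0 - 169.3) / 179.0 * 100 = 5.42%

5.42


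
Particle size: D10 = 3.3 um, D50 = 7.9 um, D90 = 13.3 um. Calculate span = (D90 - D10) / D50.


Span = (13.3 - 3.3) / 7.9 = 10.0 / 7.9 = 1.266

1.266


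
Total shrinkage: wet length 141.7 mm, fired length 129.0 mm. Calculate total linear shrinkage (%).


TS = (141.7 - 129.0) / 141.7 * 100 = 8.96%

8.96


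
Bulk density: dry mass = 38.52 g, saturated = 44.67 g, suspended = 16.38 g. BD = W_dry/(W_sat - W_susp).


BD = 38.52 / (44.67 - 16.38) = 38.52 / 28.29 = 1.362 g/cm^3

1.362


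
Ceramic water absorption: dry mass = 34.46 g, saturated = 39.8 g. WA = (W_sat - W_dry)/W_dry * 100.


WA = (39.8 - 34.46) / 34.46 * 100 = 15.5%

15.5


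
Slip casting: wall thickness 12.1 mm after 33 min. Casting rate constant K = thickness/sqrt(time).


K = 12.1 / sqrt(33) = 12.1 / 5.7446 = 2.106 mm/min^0.5

2.106


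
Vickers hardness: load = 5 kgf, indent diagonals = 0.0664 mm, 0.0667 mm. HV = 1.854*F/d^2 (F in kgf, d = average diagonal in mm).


d_avg = (0.0664+0.0667)/2 = 0.06655 mm
HV = 1.854*5/0.06655^2 = 2093

2093


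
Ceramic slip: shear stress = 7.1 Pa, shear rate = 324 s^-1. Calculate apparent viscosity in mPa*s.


eta = tau/gamma * 1000 = 7.1/324 * 1000 = 21.9 mPa*s

21.9


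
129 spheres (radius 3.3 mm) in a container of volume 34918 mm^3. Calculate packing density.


V_sphere = 4/3*pi*3.3^3 = 150.5326 mm^3
Total V = 129*150.5326 = 19418.7054 mm^3
PD = 19418.7054 / 34918 = 0.556

0.556


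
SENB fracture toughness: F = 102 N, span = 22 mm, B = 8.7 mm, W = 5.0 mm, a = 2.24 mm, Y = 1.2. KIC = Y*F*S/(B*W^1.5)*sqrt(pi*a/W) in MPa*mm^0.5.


KIC = 1.2*102*22/(8.7*5.0^1.5)*sqrt(pi*2.24/5.0) = 32.84

32.84


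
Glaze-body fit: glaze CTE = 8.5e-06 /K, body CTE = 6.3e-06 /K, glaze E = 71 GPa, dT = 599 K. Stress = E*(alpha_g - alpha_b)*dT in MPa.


Stress = 71*1000*(8.5e-06 - 6.3e-06)*599 = 93.6 MPa

93.6


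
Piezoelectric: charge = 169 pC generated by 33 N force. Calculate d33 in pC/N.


d33 = 169 / 33 = 5.1 pC/N

5.1


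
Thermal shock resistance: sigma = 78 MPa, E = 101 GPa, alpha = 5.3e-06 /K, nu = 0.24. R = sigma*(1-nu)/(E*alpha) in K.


R = 78*(1-0.24)/(101*1000*5.3e-06) = 111 K

111


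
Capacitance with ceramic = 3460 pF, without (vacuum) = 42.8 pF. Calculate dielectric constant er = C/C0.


er = 3460 / 42.8 = 80.84

80.84


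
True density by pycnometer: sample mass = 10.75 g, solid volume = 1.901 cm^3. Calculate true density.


TD = 10.75 / 1.901 = 5.655 g/cm^3

5.655


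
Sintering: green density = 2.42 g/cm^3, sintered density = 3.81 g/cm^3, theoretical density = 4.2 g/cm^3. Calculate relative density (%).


Relative = 3.81 / 4.2 * 100 = 90.7%

90.7


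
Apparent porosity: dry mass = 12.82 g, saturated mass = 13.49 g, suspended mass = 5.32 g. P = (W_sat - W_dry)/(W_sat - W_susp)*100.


P = (13.49 - 12.82) / (13.49 - 5.32) * 100 = 0.67 / 8.17 * 100 = 8.2%

8.2


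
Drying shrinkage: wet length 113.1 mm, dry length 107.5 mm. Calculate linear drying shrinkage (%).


DS = (113.1 - 107.5) / 113.1 * 100 = 4.95%

4.95


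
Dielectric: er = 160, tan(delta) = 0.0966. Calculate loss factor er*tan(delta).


Loss = 160 * 0.0966 = 15.456

15.456


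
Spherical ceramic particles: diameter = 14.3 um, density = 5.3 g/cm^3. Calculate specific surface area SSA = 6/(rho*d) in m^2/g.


SSA = 6 / (5.3 * 14.3) = 0.079 m^2/g

0.079


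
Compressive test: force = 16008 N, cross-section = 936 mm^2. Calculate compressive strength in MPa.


CS = 16008 / 936 = 17.1 MPa

17.1


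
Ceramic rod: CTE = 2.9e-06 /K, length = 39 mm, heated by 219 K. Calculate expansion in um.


dL = 2.9e-06 * 39 * 219 * 1000 = 24.769 um

24.769


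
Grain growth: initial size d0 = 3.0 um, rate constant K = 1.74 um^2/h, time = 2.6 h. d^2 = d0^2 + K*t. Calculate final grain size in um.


d^2 = 3.0^2 + 1.74*2.6 = 13.524
d = sqrt(13.524) = 3.68 um

3.68


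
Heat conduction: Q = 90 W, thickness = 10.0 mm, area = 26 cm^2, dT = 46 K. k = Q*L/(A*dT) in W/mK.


k = 90*10.0/1000/(26/10000*46) = 7.53 W/mK

7.53


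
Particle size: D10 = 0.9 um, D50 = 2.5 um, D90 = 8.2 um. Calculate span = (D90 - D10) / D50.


Span = (8.2 - 0.9) / 2.5 = 7.3 / 2.5 = 2.92

2.92


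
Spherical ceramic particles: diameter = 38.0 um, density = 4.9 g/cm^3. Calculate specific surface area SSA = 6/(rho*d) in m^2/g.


SSA = 6 / (4.9 * 38.0) = 0.032 m^2/g

0.032


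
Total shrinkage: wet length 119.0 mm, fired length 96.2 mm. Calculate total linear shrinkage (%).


TS = (119.0 - 96.2) / 119.0 * 100 = 19.16%

19.16


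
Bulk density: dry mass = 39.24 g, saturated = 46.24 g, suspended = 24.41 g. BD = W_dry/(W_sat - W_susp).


BD = 39.24 / (46.24 - 24.41) = 39.24 / 21.83 = 1.798 g/cm^3

1.798


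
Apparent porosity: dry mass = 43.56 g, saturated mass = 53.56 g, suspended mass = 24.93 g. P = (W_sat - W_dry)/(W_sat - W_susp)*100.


P = (53.56 - 43.56) / (53.56 - 24.93) * 100 = 10.0 / 28.63 * 100 = 34.9%

34.9


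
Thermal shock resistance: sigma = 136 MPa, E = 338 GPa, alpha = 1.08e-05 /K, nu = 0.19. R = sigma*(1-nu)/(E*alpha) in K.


R = 136*(1-0.19)/(338*1000*1.08e-05) = 30 K

30


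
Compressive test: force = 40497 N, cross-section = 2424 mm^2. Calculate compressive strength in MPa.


CS = 40497 / 2424 = 16.7 MPa

16.7


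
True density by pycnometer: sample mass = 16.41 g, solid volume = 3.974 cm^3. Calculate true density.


TD = 16.41 / 3.974 = 4.129 g/cm^3

4.129


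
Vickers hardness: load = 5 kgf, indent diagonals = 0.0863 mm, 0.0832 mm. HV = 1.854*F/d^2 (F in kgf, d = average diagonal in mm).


d_avg = (0.0863+0.0832)/2 = 0.08475 mm
HV = 1.854*5/0.08475^2 = 1291

1291


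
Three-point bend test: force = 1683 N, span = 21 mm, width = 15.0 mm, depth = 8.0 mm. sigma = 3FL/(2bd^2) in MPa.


sigma = 3*1683*21/(2*15.0*8.0^2) = 55.2 MPa

55.2


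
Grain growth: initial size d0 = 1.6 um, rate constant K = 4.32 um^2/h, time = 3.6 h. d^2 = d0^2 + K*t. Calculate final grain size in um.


d^2 = 1.6^2 + 4.32*3.6 = 18.112
d = sqrt(18.112) = 4.26 um

4.26


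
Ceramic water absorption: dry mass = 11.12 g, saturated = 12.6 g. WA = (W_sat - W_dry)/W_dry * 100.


WA = (12.6 - 11.12) / 11.12 * 100 = 13.31%

13.31


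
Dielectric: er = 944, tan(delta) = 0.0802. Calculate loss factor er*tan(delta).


Loss = 944 * 0.0802 = 75.709

75.709


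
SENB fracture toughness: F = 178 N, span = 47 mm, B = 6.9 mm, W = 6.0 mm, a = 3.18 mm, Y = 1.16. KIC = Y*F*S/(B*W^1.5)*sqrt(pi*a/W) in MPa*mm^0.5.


KIC = 1.16*178*47/(6.9*6.0^1.5)*sqrt(pi*3.18/6.0) = 123.48

123.48


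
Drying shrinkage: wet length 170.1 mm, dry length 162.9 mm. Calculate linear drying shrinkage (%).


DS = (170.1 - 162.9) / 170.1 * 100 = 4.23%

4.23


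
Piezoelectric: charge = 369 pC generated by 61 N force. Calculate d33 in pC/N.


d33 = 369 / 61 = 6.0 pC/N

6.0


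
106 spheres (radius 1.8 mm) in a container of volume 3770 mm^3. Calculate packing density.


V_sphere = 4/3*pi*1.8^3 = 24.429 mm^3
Total V = 106*24.429 = 2589.474 mm^3
PD = 2589.474 / 3770 = 0.687

0.687


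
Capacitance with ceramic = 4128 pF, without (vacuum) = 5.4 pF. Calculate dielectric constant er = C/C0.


er = 4128 / 5.4 = 764.44

764.44


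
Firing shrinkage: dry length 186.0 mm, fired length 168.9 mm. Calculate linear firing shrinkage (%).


FS = (186.0 - 168.9) / 186.0 * 100 = 9.19%

9.19


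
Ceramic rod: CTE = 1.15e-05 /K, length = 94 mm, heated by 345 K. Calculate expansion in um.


dL = 1.15e-05 * 94 * 345 * 1000 = 372.945 um

372.945


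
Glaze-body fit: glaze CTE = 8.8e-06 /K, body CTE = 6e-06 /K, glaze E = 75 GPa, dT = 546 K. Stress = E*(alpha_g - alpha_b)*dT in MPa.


Stress = 75*1000*(8.8e-06 - 6e-06)*546 = 114.7 MPa

114.7


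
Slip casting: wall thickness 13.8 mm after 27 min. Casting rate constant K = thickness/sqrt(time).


K = 13.8 / sqrt(27) = 13.8 / 5.1962 = 2.656 mm/min^0.5

2.656


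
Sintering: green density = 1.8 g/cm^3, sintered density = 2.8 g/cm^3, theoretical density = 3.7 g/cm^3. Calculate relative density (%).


Relative = 2.8 / 3.7 * 100 = 75.7%

75.7


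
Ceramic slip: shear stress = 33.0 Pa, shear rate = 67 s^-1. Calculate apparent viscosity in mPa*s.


eta = tau/gamma * 1000 = 33.0/67 * 1000 = 492.5 mPa*s

492.5


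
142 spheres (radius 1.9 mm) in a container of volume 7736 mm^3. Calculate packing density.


V_sphere = 4/3*pi*1.9^3 = 28.7309 mm^3
Total V = 142*28.7309 = 4079.7878 mm^3
PD = 4079.7878 / 7736 = 0.527

0.527


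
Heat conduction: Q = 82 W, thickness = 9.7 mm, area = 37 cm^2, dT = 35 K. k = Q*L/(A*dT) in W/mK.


k = 82*9.7/1000/(37/10000*35) = 6.14 W/mK

6.14


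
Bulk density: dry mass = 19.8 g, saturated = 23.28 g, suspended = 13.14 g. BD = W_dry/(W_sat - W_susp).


BD = 19.8 / (23.28 - 13.14) = 19.8 / 10.14 = 1.953 g/cm^3

1.953


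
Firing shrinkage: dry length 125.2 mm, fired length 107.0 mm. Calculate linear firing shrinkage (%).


FS = (125.2 - 107.0) / 125.2 * 100 = 14.54%

14.54


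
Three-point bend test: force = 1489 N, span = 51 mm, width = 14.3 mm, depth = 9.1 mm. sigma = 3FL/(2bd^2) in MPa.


sigma = 3*1489*51/(2*14.3*9.1^2) = 96.2 MPa

96.2


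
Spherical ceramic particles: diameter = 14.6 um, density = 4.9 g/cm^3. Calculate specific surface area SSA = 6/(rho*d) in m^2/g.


SSA = 6 / (4.9 * 14.6) = 0.084 m^2/g

0.084


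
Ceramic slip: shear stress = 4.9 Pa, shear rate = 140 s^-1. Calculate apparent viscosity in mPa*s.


eta = tau/gamma * 1000 = 4.9/140 * 1000 = 35.0 mPa*s

35.0


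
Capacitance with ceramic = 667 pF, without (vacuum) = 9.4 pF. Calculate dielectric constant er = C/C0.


er = 667 / 9.4 = 70.96

70.96


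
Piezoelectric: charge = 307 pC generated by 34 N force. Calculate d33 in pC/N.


d33 = 307 / 34 = 9.0 pC/N

9.0


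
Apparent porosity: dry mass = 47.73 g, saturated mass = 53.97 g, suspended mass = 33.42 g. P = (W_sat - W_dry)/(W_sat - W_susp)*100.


P = (53.97 - 47.73) / (53.97 - 33.42) * 100 = 6.24 / 20.55 * 100 = 30.4%

30.4


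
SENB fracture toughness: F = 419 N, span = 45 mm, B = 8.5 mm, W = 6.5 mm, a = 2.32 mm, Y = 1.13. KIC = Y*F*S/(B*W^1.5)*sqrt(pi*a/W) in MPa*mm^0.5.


KIC = 1.13*419*45/(8.5*6.5^1.5)*sqrt(pi*2.32/6.5) = 160.17

160.17


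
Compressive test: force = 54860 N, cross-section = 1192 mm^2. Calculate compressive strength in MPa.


CS = 54860 / 1192 = 46.0 MPa

46.0


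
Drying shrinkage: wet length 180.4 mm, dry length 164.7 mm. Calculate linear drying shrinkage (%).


DS = (180.4 - 164.7) / 180.4 * 100 = 8.7%

8.7


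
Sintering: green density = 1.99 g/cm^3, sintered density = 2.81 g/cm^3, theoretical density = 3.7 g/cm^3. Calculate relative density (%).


Relative = 2.81 / 3.7 * 100 = 75.9%

75.9


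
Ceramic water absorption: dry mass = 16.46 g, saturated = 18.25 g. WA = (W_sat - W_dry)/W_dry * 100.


WA = (18.25 - 16.46) / 16.46 * 100 = 10.87%

10.87


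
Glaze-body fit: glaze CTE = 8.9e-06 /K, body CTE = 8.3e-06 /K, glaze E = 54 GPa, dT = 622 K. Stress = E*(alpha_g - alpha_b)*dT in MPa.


Stress = 54*1000*(8.9e-06 - 8.3e-06)*622 = 20.2 MPa

20.2


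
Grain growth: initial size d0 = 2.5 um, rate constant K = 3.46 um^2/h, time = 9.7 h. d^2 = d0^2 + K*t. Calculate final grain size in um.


d^2 = 2.5^2 + 3.46*9.7 = 39.812
d = sqrt(39.812) = 6.31 um

6.31


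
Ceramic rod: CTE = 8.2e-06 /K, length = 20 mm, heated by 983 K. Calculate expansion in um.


dL = 8.2e-06 * 20 * 983 * 1000 = 161.212 um

161.212


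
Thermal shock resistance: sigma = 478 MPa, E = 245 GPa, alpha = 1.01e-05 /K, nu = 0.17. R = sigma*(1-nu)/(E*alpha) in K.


R = 478*(1-0.17)/(245*1000*1.01e-05) = 160 K

160


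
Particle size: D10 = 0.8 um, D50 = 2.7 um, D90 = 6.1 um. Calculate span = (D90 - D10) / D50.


Span = (6.1 - 0.8) / 2.7 = 5.3 / 2.7 = 1.963

1.963


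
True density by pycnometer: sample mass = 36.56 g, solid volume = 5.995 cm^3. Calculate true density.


TD = 36.56 / 5.995 = 6.098 g/cm^3

6.098


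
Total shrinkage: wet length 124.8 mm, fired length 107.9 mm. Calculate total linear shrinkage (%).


TS = (124.8 - 107.9) / 124.8 * 100 = 13.54%

13.54


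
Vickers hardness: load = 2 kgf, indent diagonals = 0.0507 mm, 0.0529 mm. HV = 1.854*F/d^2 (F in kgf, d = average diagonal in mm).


d_avg = (0.0507+0.0529)/2 = 0.0518 mm
HV = 1.854*2/0.0518^2 = 1382

1382


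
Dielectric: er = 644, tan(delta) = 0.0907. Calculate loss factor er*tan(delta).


Loss = 644 * 0.0907 = 58.411

58.411


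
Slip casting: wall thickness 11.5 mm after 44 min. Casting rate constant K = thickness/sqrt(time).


K = 11.5 / sqrt(44) = 11.5 / 6.6332 = 1.734 mm/min^0.5

1.734


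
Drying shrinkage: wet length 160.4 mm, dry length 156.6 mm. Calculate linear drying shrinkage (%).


DS = (160.4 - 156.6) / 160.4 * 100 = 2.37%

2.37


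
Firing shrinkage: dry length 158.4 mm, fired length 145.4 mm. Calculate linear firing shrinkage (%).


FS = (158.4 - 145.4) / 158.4 * 100 = 8.21%

8.21


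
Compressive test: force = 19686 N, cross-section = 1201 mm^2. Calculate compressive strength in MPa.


CS = 19686 / 1201 = 16.4 MPa

16.4


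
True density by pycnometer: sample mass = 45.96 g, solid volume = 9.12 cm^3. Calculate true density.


TD = 45.96 / 9.12 = 5.039 g/cm^3

5.039


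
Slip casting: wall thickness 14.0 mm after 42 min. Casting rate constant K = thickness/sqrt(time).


K = 14.0 / sqrt(42) = 14.0 / 6.4807 = 2.16 mm/min^0.5

2.16


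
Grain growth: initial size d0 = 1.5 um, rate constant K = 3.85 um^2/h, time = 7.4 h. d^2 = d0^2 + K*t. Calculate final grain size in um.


d^2 = 1.5^2 + 3.85*7.4 = 30.74
d = sqrt(30.74) = 5.54 um

5.54


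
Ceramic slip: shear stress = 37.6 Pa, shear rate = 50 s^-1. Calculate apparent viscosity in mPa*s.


eta = tau/gamma * 1000 = 37.6/50 * 1000 = 752.0 mPa*s

752.0


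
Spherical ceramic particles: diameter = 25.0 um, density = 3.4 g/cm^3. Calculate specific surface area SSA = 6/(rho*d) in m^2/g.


SSA = 6 / (3.4 * 25.0) = 0.071 m^2/g

0.071


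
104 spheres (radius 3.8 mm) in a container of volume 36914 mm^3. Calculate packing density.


V_sphere = 4/3*pi*3.8^3 = 229.8473 mm^3
Total V = 104*229.8473 = 23904.1192 mm^3
PD = 23904.1192 / 36914 = 0.648

0.648


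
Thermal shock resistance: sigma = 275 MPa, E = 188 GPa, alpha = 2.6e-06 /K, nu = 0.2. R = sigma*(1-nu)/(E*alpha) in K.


R = 275*(1-0.2)/(188*1000*2.6e-06) = 450 K

450


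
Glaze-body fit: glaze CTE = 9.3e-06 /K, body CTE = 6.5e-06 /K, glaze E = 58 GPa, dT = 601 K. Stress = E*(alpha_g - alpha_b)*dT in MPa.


Stress = 58*1000*(9.3e-06 - 6.5e-06)*601 = 97.6 MPa

97.6


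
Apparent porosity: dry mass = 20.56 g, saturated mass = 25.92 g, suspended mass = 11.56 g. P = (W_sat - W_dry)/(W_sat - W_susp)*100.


P = (25.92 - 20.56) / (25.92 - 11.56) * 100 = 5.36 / 14.36 * 100 = 37.3%

37.3


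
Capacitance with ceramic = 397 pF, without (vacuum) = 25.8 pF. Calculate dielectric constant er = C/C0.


er = 397 / 25.8 = 15.39

15.39


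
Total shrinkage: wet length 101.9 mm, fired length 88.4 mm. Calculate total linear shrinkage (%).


TS = (101.9 - 88.4) / 101.9 * 100 = 13.25%

13.25


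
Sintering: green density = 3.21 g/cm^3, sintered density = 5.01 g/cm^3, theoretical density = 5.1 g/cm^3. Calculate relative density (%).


Relative = 5.01 / 5.1 * 100 = 98.2%

98.2


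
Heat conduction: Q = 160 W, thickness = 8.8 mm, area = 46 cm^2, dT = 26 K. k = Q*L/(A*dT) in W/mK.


k = 160*8.8/1000/(46/10000*26) = 11.77 W/mK

11.77


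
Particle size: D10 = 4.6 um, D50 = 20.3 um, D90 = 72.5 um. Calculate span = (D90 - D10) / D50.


Span = (72.5 - 4.6) / 20.3 = 67.9 / 20.3 = 3.345

3.345


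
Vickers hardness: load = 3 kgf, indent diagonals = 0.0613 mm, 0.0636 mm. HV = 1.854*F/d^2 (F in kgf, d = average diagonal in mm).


d_avg = (0.0613+0.0636)/2 = 0.06245 mm
HV = 1.854*3/0.06245^2 = 1426

1426


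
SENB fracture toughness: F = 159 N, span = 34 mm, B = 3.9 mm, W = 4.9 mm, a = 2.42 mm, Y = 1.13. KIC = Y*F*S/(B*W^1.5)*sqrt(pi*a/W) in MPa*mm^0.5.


KIC = 1.13*159*34/(3.9*4.9^1.5)*sqrt(pi*2.42/4.9) = 179.88

179.88


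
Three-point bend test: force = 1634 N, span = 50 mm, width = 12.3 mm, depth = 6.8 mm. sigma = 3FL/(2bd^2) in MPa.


sigma = 3*1634*50/(2*12.3*6.8^2) = 215.5 MPa

215.5


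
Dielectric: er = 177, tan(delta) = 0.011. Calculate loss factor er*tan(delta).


Loss = 177 * 0.011 = 1.947

1.947


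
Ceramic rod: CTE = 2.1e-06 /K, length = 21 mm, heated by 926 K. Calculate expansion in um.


dL = 2.1e-06 * 21 * 926 * 1000 = 40.837 um

40.837


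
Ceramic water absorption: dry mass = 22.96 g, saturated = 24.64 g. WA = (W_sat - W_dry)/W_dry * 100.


WA = (24.64 - 22.96) / 22.96 * 100 = 7.32%

7.32


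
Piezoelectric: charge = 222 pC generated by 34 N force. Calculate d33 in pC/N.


d33 = 222 / 34 = 6.5 pC/N

6.5


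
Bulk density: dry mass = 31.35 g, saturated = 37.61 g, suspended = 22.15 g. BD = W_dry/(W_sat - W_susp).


BD = 31.35 / (37.61 - 22.15) = 31.35 / 15.46 = 2.028 g/cm^3

2.028


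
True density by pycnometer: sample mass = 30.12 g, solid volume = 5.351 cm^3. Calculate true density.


TD = 30.12 / 5.351 = 5.629 g/cm^3

5.629


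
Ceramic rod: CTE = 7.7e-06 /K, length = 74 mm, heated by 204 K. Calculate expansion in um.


dL = 7.7e-06 * 74 * 204 * 1000 = 116.239 um

116.239


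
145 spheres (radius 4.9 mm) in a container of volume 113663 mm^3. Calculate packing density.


V_sphere = 4/3*pi*4.9^3 = 492.807 mm^3
Total V = 145*492.807 = 71457.015 mm^3
PD = 71457.015 / 113663 = 0.629

0.629


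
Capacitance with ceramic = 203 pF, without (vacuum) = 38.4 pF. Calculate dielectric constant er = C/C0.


er = 203 / 38.4 = 5.29

5.29


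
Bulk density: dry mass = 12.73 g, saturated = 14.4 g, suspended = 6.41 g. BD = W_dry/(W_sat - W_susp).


BD = 12.73 / (14.4 - 6.41) = 12.73 / 7.99 = 1.593 g/cm^3

1.593


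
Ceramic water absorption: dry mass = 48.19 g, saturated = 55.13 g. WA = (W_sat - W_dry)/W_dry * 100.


WA = (55.13 - 48.19) / 48.19 * 100 = 14.4%

14.4


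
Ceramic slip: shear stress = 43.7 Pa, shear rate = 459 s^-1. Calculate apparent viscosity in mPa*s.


eta = tau/gamma * 1000 = 43.7/459 * 1000 = 95.2 mPa*s

95.2


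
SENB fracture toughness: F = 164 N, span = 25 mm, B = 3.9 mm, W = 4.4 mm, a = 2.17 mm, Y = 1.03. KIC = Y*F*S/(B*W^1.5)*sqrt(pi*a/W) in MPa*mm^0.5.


KIC = 1.03*164*25/(3.9*4.4^1.5)*sqrt(pi*2.17/4.4) = 146.03

146.03


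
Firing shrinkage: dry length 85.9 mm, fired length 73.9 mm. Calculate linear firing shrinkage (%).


FS = (85.9 - 73.9) / 85.9 * 100 = 13.97%

13.97


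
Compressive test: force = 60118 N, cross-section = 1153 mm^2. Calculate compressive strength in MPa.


CS = 60118 / 1153 = 52.1 MPa

52.1


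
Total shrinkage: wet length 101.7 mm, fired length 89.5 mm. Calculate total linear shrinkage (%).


TS = (101.7 - 89.5) / 101.7 * 100 = 12.0%

12.0


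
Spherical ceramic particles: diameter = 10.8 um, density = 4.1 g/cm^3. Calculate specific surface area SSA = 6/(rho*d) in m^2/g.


SSA = 6 / (4.1 * 10.8) = 0.136 m^2/g

0.136


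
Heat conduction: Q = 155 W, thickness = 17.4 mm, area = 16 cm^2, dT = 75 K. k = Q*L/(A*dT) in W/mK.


k = 155*17.4/1000/(16/10000*75) = 22.48 W/mK

22.48


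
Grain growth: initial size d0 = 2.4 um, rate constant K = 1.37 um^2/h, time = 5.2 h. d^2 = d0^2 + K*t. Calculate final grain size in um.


d^2 = 2.4^2 + 1.37*5.2 = 12.884
d = sqrt(12.884) = 3.59 um

3.59


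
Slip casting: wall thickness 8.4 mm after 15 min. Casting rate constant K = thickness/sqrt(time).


K = 8.4 / sqrt(15) = 8.4 / 3.873 = 2.169 mm/min^0.5

2.169


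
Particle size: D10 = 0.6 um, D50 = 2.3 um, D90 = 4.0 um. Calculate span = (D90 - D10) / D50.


Span = (4.0 - 0.6) / 2.3 = 3.4 / 2.3 = 1.478

1.478


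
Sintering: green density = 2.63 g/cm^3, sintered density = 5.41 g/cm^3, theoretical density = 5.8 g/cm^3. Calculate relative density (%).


Relative = 5.41 / 5.8 * 100 = 93.3%

93.3


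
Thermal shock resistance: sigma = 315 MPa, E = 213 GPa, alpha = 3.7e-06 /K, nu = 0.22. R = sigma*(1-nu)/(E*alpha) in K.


R = 315*(1-0.22)/(213*1000*3.7e-06) = 312 K

312


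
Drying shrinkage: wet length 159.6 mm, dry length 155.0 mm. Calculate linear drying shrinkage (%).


DS = (159.6 - 155.0) / 159.6 * 100 = 2.88%

2.88


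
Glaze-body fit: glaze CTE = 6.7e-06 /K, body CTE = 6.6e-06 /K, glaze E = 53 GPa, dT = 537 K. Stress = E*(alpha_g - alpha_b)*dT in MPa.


Stress = 53*1000*(6.7e-06 - 6.6e-06)*537 = 2.8 MPa

2.8


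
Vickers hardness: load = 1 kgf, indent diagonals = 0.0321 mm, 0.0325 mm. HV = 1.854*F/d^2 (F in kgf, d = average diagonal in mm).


d_avg = (0.0321+0.0325)/2 = 0.0323 mm
HV = 1.854*1/0.0323^2 = 1777

1777


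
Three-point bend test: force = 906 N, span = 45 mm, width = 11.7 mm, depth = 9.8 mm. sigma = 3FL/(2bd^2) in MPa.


sigma = 3*906*45/(2*11.7*9.8^2) = 54.4 MPa

54.4


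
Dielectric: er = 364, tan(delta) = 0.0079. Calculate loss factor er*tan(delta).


Loss = 364 * 0.0079 = 2.876

2.876


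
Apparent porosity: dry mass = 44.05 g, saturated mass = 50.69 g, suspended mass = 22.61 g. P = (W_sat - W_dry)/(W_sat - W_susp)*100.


P = (50.69 - 44.05) / (50.69 - 22.61) * 100 = 6.64 / 28.08 * 100 = 23.6%

23.6
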